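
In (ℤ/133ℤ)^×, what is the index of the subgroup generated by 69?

By Lagrange's theorem, ord_133(69) divides φ(133) = φ(7·19) = (7−1)·(19−1) = 6·18 = 108 = 2^2 · 3^3.
Divisors of 108: 1, 2, 3, 4, 6, 9, 12, 18, 27, 36, 54, 108.
Evaluate successive powers at the divisors of 108:
69^1 ≡ 69 (mod 133)
69^2 ≡ 106 (mod 133)
69^3 ≡ 132 (mod 133)
69^4 ≡ 64 (mod 133)
69^6 ≡ 1 (mod 133) ✓
Thus |⟨69⟩| = ord(69) = 6.
The index is φ(133) / ord(69) = 108 / 6 = 18.

18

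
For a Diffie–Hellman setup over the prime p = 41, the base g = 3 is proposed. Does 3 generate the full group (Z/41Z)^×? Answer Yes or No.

No

φ(41) = 41 − 1 = 40 = 2^3 · 5.
Test 3^(40/q) mod 41 for each prime factor q of 40:
3^20 ≡ 40 (mod 41)  [q = 2: ≢ 1 ✓]
3^8 ≡ 1 (mod 41)  [q = 5: ≡ 1 ✗]
Since 3^8 ≡ 1, the order of 3 divides 8 < 40, so 3 is not a primitive root.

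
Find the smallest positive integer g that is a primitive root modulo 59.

2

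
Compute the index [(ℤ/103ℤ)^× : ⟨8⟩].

6

The order of 8 must divide φ(103) = 103 − 1 = 102 = 2 · 3 · 17.
Divisors of 102: 1, 2, 3, 6, 17, 34, 51, 102.
Evaluate successive powers at the divisors of 102:
8^1 ≡ 8 (mod 103)
8^2 ≡ 64 (mod 103)
8^3 ≡ 100 (mod 103)
8^6 ≡ 9 (mod 103)
8^17 ≡ 1 (mod 103) ✓
Thus |⟨8⟩| = ord(8) = 17.
Index = |(Z/103Z)^×| / |⟨8⟩| = 102 / 17 = 6.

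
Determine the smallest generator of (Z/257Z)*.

3

φ(257) = 257 − 1 = 256 = 2^8.
Test candidates g = 2, 3, … against the prime factors q ∈ {2} of φ(257): g is a generator iff g^(256/q) ≢ 1 for every such q.
g = 2: 2^128 ≡ 1 — hits 1, so not a primitive root.
g = 3: 3^128 ≡ 256 — none is 1, so 3 is a primitive root.
So 3 is the smallest generator of (Z/257Z)^×.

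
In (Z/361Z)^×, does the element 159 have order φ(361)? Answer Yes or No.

No

φ(361) = φ(19^2) = 19·(19−1) = 342 = 2 · 3^2 · 19.
An element g generates (Z/361Z)^× iff g^(342/q) ≢ 1 (mod 361) for each prime q ∈ {2, 3, 19}.
159^171 ≡ 1 (mod 361)  [q = 2: ≡ 1 ✗]
159^114 ≡ 1 (mod 361)  [q = 3: ≡ 1 ✗]
159^18 ≡ 20 (mod 361)  [q = 19: ≢ 1 ✓]
159^171 ≡ 1 shows ord(159) | 171, strictly less than φ(361); not a primitive root.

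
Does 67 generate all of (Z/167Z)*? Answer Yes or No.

φ(167) = 167 − 1 = 166 = 2 · 83.
67 is a primitive root mod 167 iff 67^(φ(167)/q) ≢ 1 for every prime q | φ(167), i.e. q ∈ {2, 83}.
67^83 ≡ 166 (mod 167)  [q = 2: ≢ 1 ✓]
67^2 ≡ 147 (mod 167)  [q = 83: ≢ 1 ✓]
All checks pass, so 67 has order 166 and is a primitive root modulo 167.

Yes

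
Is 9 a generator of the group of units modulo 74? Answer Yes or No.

No

φ(74) = φ(2)·φ(37) = 1·36 = 36 = 2^2 · 3^2.
An element g generates (Z/74Z)^× iff g^(36/q) ≢ 1 (mod 74) for each prime q ∈ {2, 3}.
9^18 ≡ 1 (mod 74)  [q = 2: ≡ 1 ✗]
9^12 ≡ 63 (mod 74)  [q = 3: ≢ 1 ✓]
9^18 ≡ 1 shows ord(9) | 18, strictly less than φ(74); not a primitive root.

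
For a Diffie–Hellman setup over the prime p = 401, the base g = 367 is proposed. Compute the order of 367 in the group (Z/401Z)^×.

400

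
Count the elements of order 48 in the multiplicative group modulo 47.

0

φ(47) = 47 − 1 = 46 = 2 · 23.
(Z/47Z)^× is cyclic (|G| = 46); a cyclic group of order m has exactly φ(d) elements of each order d | m, and none otherwise.
Here 46 is not a multiple of 48, so there are no elements of order 48.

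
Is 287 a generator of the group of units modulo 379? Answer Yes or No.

φ(379) = 379 − 1 = 378 = 2 · 3^3 · 7.
It suffices to check that the order of 287 is not a proper divisor of 378: compute 287^(378/q) for q ∈ {2, 3, 7}.
287^189 ≡ 378 (mod 379)  [q = 2: ≢ 1 ✓]
287^126 ≡ 51 (mod 379)  [q = 3: ≢ 1 ✓]
287^54 ≡ 119 (mod 379)  [q = 7: ≢ 1 ✓]
All checks pass, so 287 has order 378 and is a primitive root modulo 379.

Yes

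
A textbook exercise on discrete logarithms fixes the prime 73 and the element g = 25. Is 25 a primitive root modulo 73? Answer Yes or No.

No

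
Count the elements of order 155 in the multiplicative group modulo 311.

120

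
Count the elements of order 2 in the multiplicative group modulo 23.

1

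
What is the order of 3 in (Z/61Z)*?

10

The order of 3 must divide φ(61) = 61 − 1 = 60 = 2^2 · 3 · 5.
Divisors of 60: 1, 2, 3, 4, 5, 6, 10, 12, 15, 20, 30, 60.
Evaluate successive powers at the divisors of 60:
3^1 ≡ 3 (mod 61)
3^2 ≡ 9 (mod 61)
3^3 ≡ 27 (mod 61)
3^4 ≡ 20 (mod 61)
3^5 ≡ 60 (mod 61)
3^6 ≡ 58 (mod 61)
3^10 ≡ 1 (mod 61) ✓
Therefore the multiplicative order of 3 modulo 61 is 10.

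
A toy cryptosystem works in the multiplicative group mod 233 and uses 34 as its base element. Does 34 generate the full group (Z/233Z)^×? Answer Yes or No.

Yes

φ(233) = 233 − 1 = 232 = 2^3 · 29.
An element g generates (Z/233Z)^× iff g^(232/q) ≢ 1 (mod 233) for each prime q ∈ {2, 29}.
34^116 ≡ 232 (mod 233)  [q = 2: ≢ 1 ✓]
34^8 ≡ 37 (mod 233)  [q = 29: ≢ 1 ✓]
Every test exponent gives a nontrivial residue, hence 34 generates the full group.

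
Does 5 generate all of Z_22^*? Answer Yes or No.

No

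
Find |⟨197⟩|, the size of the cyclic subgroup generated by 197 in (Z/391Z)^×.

176

The order of 197 must divide φ(391) = φ(17·23) = (17−1)·(23−1) = 16·22 = 352 = 2^5 · 11.
Divisors of 352: 1, 2, 4, 8, 11, 16, 22, 32, 44, 88, 176, 352.
Test each divisor d:
197^1 ≡ 197 (mod 391)
197^2 ≡ 100 (mod 391)
197^4 ≡ 225 (mod 391)
197^8 ≡ 186 (mod 391)
197^11 ≡ 139 (mod 391)
197^16 ≡ 188 (mod 391)
197^22 ≡ 162 (mod 391)
197^32 ≡ 154 (mod 391)
197^44 ≡ 47 (mod 391)
197^88 ≡ 254 (mod 391)
197^176 ≡ 1 (mod 391) ✓
Hence ord(197) = 176.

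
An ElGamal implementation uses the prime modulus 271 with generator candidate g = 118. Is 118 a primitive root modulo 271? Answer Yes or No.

φ(271) = 271 − 1 = 270 = 2 · 3^3 · 5.
Test 118^(270/q) mod 271 for each prime factor q of 270:
118^135 ≡ 270 (mod 271)  [q = 2: ≢ 1 ✓]
118^90 ≡ 28 (mod 271)  [q = 3: ≢ 1 ✓]
118^54 ≡ 187 (mod 271)  [q = 5: ≢ 1 ✓]
None equal 1, so ord_271(118) = 270: 118 is a primitive root.

Yes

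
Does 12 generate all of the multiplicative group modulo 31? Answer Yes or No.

φ(31) = 31 − 1 = 30 = 2 · 3 · 5.
It suffices to check that the order of 12 is not a proper divisor of 30: compute 12^(30/q) for q ∈ {2, 3, 5}.
12^15 ≡ 30 (mod 31)  [q = 2: ≢ 1 ✓]
12^10 ≡ 25 (mod 31)  [q = 3: ≢ 1 ✓]
12^6 ≡ 2 (mod 31)  [q = 5: ≢ 1 ✓]
All checks pass, so 12 has order 30 and is a primitive root modulo 31.

Yes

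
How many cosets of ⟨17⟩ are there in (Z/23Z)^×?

1

Since 17 ∈ (Z/23Z)^×, its order divides φ(23) = 23 − 1 = 22 = 2 · 11.
Divisors of 22: 1, 2, 11, 22.
Test each divisor d:
17^1 ≡ 17
17^2 ≡ 13
17^11 ≡ 22
17^22 ≡ 1
So ord_23(17) = 22, hence |⟨17⟩| = 22.
The index is φ(23) / ord(17) = 22 / 22 = 1.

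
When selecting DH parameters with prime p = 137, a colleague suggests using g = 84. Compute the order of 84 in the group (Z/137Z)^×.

The order of 84 must divide φ(137) = 137 − 1 = 136 = 2^3 · 17.
Divisors of 136: 1, 2, 4, 8, 17, 34, 68, 136.
Evaluate successive powers at the divisors of 136:
84^1 ≡ 84 (mod 137)
84^2 ≡ 69 (mod 137)
84^4 ≡ 103 (mod 137)
84^8 ≡ 60 (mod 137)
84^17 ≡ 41 (mod 137)
84^34 ≡ 37 (mod 137)
84^68 ≡ 136 (mod 137)
84^136 ≡ 1 (mod 137) ✓
Hence ord(84) = 136.

136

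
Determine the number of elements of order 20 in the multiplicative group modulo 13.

φ(13) = 13 − 1 = 12 = 2^2 · 3.
In a cyclic group of order 12, there are φ(d) elements of order d for each divisor d of 12, and zero for non-divisors.
20 does not divide 12, so no element of (Z/13Z)^× has order 20.

0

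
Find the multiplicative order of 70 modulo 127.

63

ord(70) | φ(127) = 127 − 1 = 126 = 2 · 3^2 · 7.
Divisors of 126: 1, 2, 3, 6, 7, 9, 14, 18, 21, 42, 63, 126.
Compute 70^d (mod 127) for the divisors d until we hit 1:
70^1 ≡ 70 (mod 127)
70^2 ≡ 74 (mod 127)
70^3 ≡ 100 (mod 127)
70^6 ≡ 94 (mod 127)
70^7 ≡ 103 (mod 127)
70^9 ≡ 2 (mod 127)
70^14 ≡ 68 (mod 127)
70^18 ≡ 4 (mod 127)
70^21 ≡ 19 (mod 127)
70^42 ≡ 107 (mod 127)
70^63 ≡ 1 (mod 127) ✓
Hence ord(70) = 63.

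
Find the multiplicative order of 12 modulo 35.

Since 12 ∈ (Z/35Z)^×, its order divides φ(35) = φ(5·7) = (5−1)·(7−1) = 4·6 = 24 = 2^3 · 3.
Divisors of 24: 1, 2, 3, 4, 6, 8, 12, 24.
Test each divisor d:
12^1 ≡ 12 (mod 35)
12^2 ≡ 4 (mod 35)
12^3 ≡ 13 (mod 35)
12^4 ≡ 16 (mod 35)
12^6 ≡ 29 (mod 35)
12^8 ≡ 11 (mod 35)
12^12 ≡ 1 (mod 35) ✓
The smallest such exponent is 12, so the order of 12 is 12.

12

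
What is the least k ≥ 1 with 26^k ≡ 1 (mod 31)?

6

Since 26 ∈ (Z/31Z)^×, its order divides φ(31) = 31 − 1 = 30 = 2 · 3 · 5.
Divisors of 30: 1, 2, 3, 5, 6, 10, 15, 30.
Compute 26^d (mod 31) for the divisors d until we hit 1:
26^1 ≡ 26 (mod 31)
26^2 ≡ 25 (mod 31)
26^3 ≡ 30 (mod 31)
26^5 ≡ 6 (mod 31)
26^6 ≡ 1 (mod 31) ✓
Therefore the multiplicative order of 26 modulo 31 is 6.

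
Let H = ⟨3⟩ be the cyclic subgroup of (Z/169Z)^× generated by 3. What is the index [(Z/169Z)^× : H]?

4

The order of 3 must divide φ(169) = φ(13^2) = 13·(13−1) = 156 = 2^2 · 3 · 13.
Divisors of 156: 1, 2, 3, 4, 6, 12, 13, 26, 39, 52, 78, 156.
Test each divisor d:
3^1 ≡ 3 (mod 169)
3^2 ≡ 9 (mod 169)
3^3 ≡ 27 (mod 169)
3^4 ≡ 81 (mod 169)
3^6 ≡ 53 (mod 169)
3^12 ≡ 105 (mod 169)
3^13 ≡ 146 (mod 169)
3^26 ≡ 22 (mod 169)
3^39 ≡ 1 (mod 169) ✓
So ord_169(3) = 39, hence |⟨3⟩| = 39.
The index is φ(169) / ord(3) = 156 / 39 = 4.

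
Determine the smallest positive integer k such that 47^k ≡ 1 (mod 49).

42

Since 47 ∈ (Z/49Z)^×, its order divides φ(49) = φ(7^2) = 7·(7−1) = 42 = 2 · 3 · 7.
Divisors of 42: 1, 2, 3, 6, 7, 14, 21, 42.
Evaluate successive powers at the divisors of 42:
47^1 ≡ 47 (mod 49)
47^2 ≡ 4 (mod 49)
47^3 ≡ 41 (mod 49)
47^6 ≡ 15 (mod 49)
47^7 ≡ 19 (mod 49)
47^14 ≡ 18 (mod 49)
47^21 ≡ 48 (mod 49)
47^42 ≡ 1 (mod 49) ✓
So ord_49(47) = 42.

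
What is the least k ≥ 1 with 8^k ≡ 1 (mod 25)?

20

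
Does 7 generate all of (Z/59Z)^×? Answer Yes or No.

No

φ(59) = 59 − 1 = 58 = 2 · 29.
7 is a primitive root mod 59 iff 7^(φ(59)/q) ≢ 1 for every prime q | φ(59), i.e. q ∈ {2, 29}.
7^29 ≡ 1 (mod 59)  [q = 2: ≡ 1 ✗]
7^2 ≡ 49 (mod 59)  [q = 29: ≢ 1 ✓]
The check at q = 2 fails, so 7 generates a proper subgroup.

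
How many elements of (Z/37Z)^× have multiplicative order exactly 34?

0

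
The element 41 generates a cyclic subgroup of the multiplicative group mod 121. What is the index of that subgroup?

Since 41 ∈ (Z/121Z)^×, its order divides φ(121) = φ(11^2) = 11·(11−1) = 110 = 2 · 5 · 11.
Divisors of 110: 1, 2, 5, 10, 11, 22, 55, 110.
Check 41^d mod 121 for each divisor in increasing order:
41^1 ≡ 41 (mod 121)
41^2 ≡ 108 (mod 121)
41^5 ≡ 32 (mod 121)
41^10 ≡ 56 (mod 121)
41^11 ≡ 118 (mod 121)
41^22 ≡ 9 (mod 121)
41^55 ≡ 120 (mod 121)
41^110 ≡ 1 (mod 121) ✓
Thus |⟨41⟩| = ord(41) = 110.
Index = |(Z/121Z)^×| / |⟨41⟩| = 110 / 110 = 1.

1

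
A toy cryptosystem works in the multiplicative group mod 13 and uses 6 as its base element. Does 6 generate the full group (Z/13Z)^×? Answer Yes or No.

Yes

φ(13) = 13 − 1 = 12 = 2^2 · 3.
An element g generates (Z/13Z)^× iff g^(12/q) ≢ 1 (mod 13) for each prime q ∈ {2, 3}.
6^6 ≡ 12 (mod 13)  [q = 2: ≢ 1 ✓]
6^4 ≡ 9 (mod 13)  [q = 3: ≢ 1 ✓]
None equal 1, so ord_13(6) = 12: 6 is a primitive root.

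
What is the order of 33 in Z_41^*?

ord(33) | φ(41) = 41 − 1 = 40 = 2^3 · 5.
Divisors of 40: 1, 2, 4, 5, 8, 10, 20, 40.
Evaluate successive powers at the divisors of 40:
33^1 ≡ 33 (mod 41)
33^2 ≡ 23 (mod 41)
33^4 ≡ 37 (mod 41)
33^5 ≡ 32 (mod 41)
33^8 ≡ 16 (mod 41)
33^10 ≡ 40 (mod 41)
33^20 ≡ 1 (mod 41) ✓
So ord_41(33) = 20.

20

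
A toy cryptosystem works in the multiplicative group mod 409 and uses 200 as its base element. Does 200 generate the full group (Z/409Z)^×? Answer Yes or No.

No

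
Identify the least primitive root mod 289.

φ(289) = φ(17^2) = 17·(17−1) = 272 = 2^4 · 17.
Test candidates g = 2, 3, … against the prime factors q ∈ {2, 17} of φ(289): g is a generator iff g^(272/q) ≢ 1 for every such q.
g = 2: 2^136 ≡ 1 — hits 1, so not a primitive root.
g = 3: 3^136 ≡ 288; 3^16 ≡ 171 — none is 1, so 3 is a primitive root.
So 3 is the smallest generator of (Z/289Z)^×.

3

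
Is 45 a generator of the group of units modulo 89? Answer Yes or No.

No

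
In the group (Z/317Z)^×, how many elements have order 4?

2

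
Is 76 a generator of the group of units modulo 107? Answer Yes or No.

No

φ(107) = 107 − 1 = 106 = 2 · 53.
76 is a primitive root mod 107 iff 76^(φ(107)/q) ≢ 1 for every prime q | φ(107), i.e. q ∈ {2, 53}.
76^53 ≡ 1 (mod 107)  [q = 2: ≡ 1 ✗]
76^2 ≡ 105 (mod 107)  [q = 53: ≢ 1 ✓]
Since 76^53 ≡ 1, the order of 76 divides 53 < 106, so 76 is not a primitive root.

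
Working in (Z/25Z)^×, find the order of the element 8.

20

Since 8 ∈ (Z/25Z)^×, its order divides φ(25) = φ(5^2) = 5·(5−1) = 20 = 2^2 · 5.
Divisors of 20: 1, 2, 4, 5, 10, 20.
Check 8^d mod 25 for each divisor in increasing order:
8^1 ≡ 8 (mod 25)
8^2 ≡ 14 (mod 25)
8^4 ≡ 21 (mod 25)
8^5 ≡ 18 (mod 25)
8^10 ≡ 24 (mod 25)
8^20 ≡ 1 (mod 25) ✓
The smallest such exponent is 20, so the order of 8 is 20.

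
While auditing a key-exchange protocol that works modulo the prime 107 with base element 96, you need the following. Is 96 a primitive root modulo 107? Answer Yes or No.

φ(107) = 107 − 1 = 106 = 2 · 53.
It suffices to check that the order of 96 is not a proper divisor of 106: compute 96^(106/q) for q ∈ {2, 53}.
96^53 ≡ 106 (mod 107)  [q = 2: ≢ 1 ✓]
96^2 ≡ 14 (mod 107)  [q = 53: ≢ 1 ✓]
Every test exponent gives a nontrivial residue, hence 96 generates the full group.

Yes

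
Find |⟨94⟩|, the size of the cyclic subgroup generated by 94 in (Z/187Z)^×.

40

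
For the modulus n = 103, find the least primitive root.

φ(103) = 103 − 1 = 102 = 2 · 3 · 17.
Test candidates g = 2, 3, … against the prime factors q ∈ {2, 3, 17} of φ(103): g is a generator iff g^(102/q) ≢ 1 for every such q.
g = 2: 2^51 ≡ 1 — hits 1, so not a primitive root.
g = 3: 3^51 ≡ 102; 3^34 ≡ 1 — hits 1, so not a primitive root.
g = 4: 4^51 ≡ 1 — hits 1, so not a primitive root.
g = 5: 5^51 ≡ 102; 5^34 ≡ 56; 5^6 ≡ 72 — none is 1, so 5 is a primitive root.
Hence the least primitive root of 103 is 5.

5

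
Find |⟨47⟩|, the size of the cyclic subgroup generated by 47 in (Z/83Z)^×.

By Lagrange's theorem, ord_83(47) divides φ(83) = 83 − 1 = 82 = 2 · 41.
Divisors of 82: 1, 2, 41, 82.
Evaluate successive powers at the divisors of 82:
47^1 ≡ 47 (mod 83)
47^2 ≡ 51 (mod 83)
47^41 ≡ 82 (mod 83)
47^82 ≡ 1 (mod 83) ✓
The smallest such exponent is 82, so the order of 47 is 82.

82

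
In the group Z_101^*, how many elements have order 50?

20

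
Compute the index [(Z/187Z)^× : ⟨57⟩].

Since 57 ∈ (Z/187Z)^×, its order divides φ(187) = φ(11·17) = (11−1)·(17−1) = 10·16 = 160 = 2^5 · 5.
Divisors of 160: 1, 2, 4, 5, 8, 10, 16, 20, 32, 40, 80, 160.
Evaluate successive powers at the divisors of 160:
57^1 ≡ 57 (mod 187)
57^2 ≡ 70 (mod 187)
57^4 ≡ 38 (mod 187)
57^5 ≡ 109 (mod 187)
57^8 ≡ 135 (mod 187)
57^10 ≡ 100 (mod 187)
57^16 ≡ 86 (mod 187)
57^20 ≡ 89 (mod 187)
57^32 ≡ 103 (mod 187)
57^40 ≡ 67 (mod 187)
57^80 ≡ 1 (mod 187) ✓
So ord_187(57) = 80, hence |⟨57⟩| = 80.
The index is φ(187) / ord(57) = 160 / 80 = 2.

2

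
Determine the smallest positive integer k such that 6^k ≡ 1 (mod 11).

By Lagrange's theorem, ord_11(6) divides φ(11) = 11 − 1 = 10 = 2 · 5.
Divisors of 10: 1, 2, 5, 10.
Evaluate successive powers at the divisors of 10:
6^1 ≡ 6 (mod 11)
6^2 ≡ 3 (mod 11)
6^5 ≡ 10 (mod 11)
6^10 ≡ 1 (mod 11) ✓
Therefore the multiplicative order of 6 modulo 11 is 10.

10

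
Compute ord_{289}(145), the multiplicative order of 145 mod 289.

136

Since 145 ∈ (Z/289Z)^×, its order divides φ(289) = φ(17^2) = 17·(17−1) = 272 = 2^4 · 17.
Divisors of 272: 1, 2, 4, 8, 16, 17, 34, 68, 136, 272.
Check 145^d mod 289 for each divisor in increasing order:
145^1 ≡ 145
145^2 ≡ 217
145^4 ≡ 271
145^8 ≡ 35
145^16 ≡ 69
145^17 ≡ 179
145^34 ≡ 251
145^68 ≡ 288
145^136 ≡ 1
Hence ord(145) = 136.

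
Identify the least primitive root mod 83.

2

φ(83) = 83 − 1 = 82 = 2 · 41.
g is a primitive root iff g^(82/q) ≢ 1 (mod 83) for each prime q ∈ {2, 41}.
g = 2: 2^41 ≡ 82; 2^2 ≡ 4 — none is 1, so 2 is a primitive root.
The smallest primitive root modulo 83 is 2.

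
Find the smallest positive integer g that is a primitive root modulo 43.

3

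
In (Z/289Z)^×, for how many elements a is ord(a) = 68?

32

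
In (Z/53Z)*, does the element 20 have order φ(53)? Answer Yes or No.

φ(53) = 53 − 1 = 52 = 2^2 · 13.
Test 20^(52/q) mod 53 for each prime factor q of 52:
20^26 ≡ 52 (mod 53)  [q = 2: ≢ 1 ✓]
20^4 ≡ 46 (mod 53)  [q = 13: ≢ 1 ✓]
None equal 1, so ord_53(20) = 52: 20 is a primitive root.

Yes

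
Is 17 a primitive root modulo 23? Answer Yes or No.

Yes

φ(23) = 23 − 1 = 22 = 2 · 11.
17 is a primitive root mod 23 iff 17^(φ(23)/q) ≢ 1 for every prime q | φ(23), i.e. q ∈ {2, 11}.
17^11 ≡ 22 (mod 23)  [q = 2: ≢ 1 ✓]
17^2 ≡ 13 (mod 23)  [q = 11: ≢ 1 ✓]
All checks pass, so 17 has order 22 and is a primitive root modulo 23.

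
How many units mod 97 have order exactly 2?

1

φ(97) = 97 − 1 = 96 = 2^5 · 3.
Since (Z/97Z)^× is cyclic of order 96, the number of elements of order d is φ(d) when d | 96 and 0 otherwise.
2 | 96, and φ(2) = 2 − 1 = 1.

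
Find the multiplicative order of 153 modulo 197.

196

ord(153) | φ(197) = 197 − 1 = 196 = 2^2 · 7^2.
Divisors of 196: 1, 2, 4, 7, 14, 28, 49, 98, 196.
Compute 153^d (mod 197) for the divisors d until we hit 1:
153^1 ≡ 153
153^2 ≡ 163
153^4 ≡ 171
153^7 ≡ 110
153^14 ≡ 83
153^28 ≡ 191
153^49 ≡ 183
153^98 ≡ 196
153^196 ≡ 1
So ord_197(153) = 196.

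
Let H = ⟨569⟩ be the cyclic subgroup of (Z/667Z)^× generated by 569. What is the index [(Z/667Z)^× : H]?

2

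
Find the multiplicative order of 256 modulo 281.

ord(256) | φ(281) = 281 − 1 = 280 = 2^3 · 5 · 7.
Divisors of 280: 1, 2, 4, 5, 7, 8, 10, 14, 20, 28, 35, 40, 56, 70, 140, 280.
Test each divisor d:
256^1 ≡ 256
256^2 ≡ 63
256^4 ≡ 35
256^5 ≡ 249
256^7 ≡ 232
256^8 ≡ 101
256^10 ≡ 181
256^14 ≡ 153
256^20 ≡ 165
256^28 ≡ 86
256^35 ≡ 1
So ord_281(256) = 35.

35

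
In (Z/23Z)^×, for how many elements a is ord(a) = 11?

10

φ(23) = 23 − 1 = 22 = 2 · 11.
(Z/23Z)^× is cyclic (|G| = 22); a cyclic group of order m has exactly φ(d) elements of each order d | m, and none otherwise.
11 | 22, and φ(11) = 11 − 1 = 10.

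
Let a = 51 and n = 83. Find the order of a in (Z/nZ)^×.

41

By Lagrange's theorem, ord_83(51) divides φ(83) = 83 − 1 = 82 = 2 · 41.
Divisors of 82: 1, 2, 41, 82.
Check 51^d mod 83 for each divisor in increasing order:
51^1 ≡ 51 (mod 83)
51^2 ≡ 28 (mod 83)
51^41 ≡ 1 (mod 83) ✓
Therefore the multiplicative order of 51 modulo 83 is 41.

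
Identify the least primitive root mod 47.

φ(47) = 47 − 1 = 46 = 2 · 23.
Test candidates g = 2, 3, … against the prime factors q ∈ {2, 23} of φ(47): g is a generator iff g^(46/q) ≢ 1 for every such q.
g = 2: 2^23 ≡ 1 — hits 1, so not a primitive root.
g = 3: 3^23 ≡ 1 — hits 1, so not a primitive root.
g = 4: 4^23 ≡ 1 — hits 1, so not a primitive root.
g = 5: 5^23 ≡ 46; 5^2 ≡ 25 — none is 1, so 5 is a primitive root.
The smallest primitive root modulo 47 is 5.

5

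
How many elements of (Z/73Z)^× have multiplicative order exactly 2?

φ(73) = 73 − 1 = 72 = 2^3 · 3^2.
(Z/73Z)^× is cyclic (|G| = 72); a cyclic group of order m has exactly φ(d) elements of each order d | m, and none otherwise.
2 | 72, and φ(2) = 2 − 1 = 1.

1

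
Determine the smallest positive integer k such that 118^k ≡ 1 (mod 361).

171

The order of 118 must divide φ(361) = φ(19^2) = 19·(19−1) = 342 = 2 · 3^2 · 19.
Divisors of 342: 1, 2, 3, 6, 9, 18, 19, 38, 57, 114, 171, 342.
Test each divisor d:
118^1 ≡ 118 (mod 361)
118^2 ≡ 206 (mod 361)
118^3 ≡ 121 (mod 361)
118^6 ≡ 201 (mod 361)
118^9 ≡ 134 (mod 361)
118^18 ≡ 267 (mod 361)
118^19 ≡ 99 (mod 361)
118^38 ≡ 54 (mod 361)
118^57 ≡ 292 (mod 361)
118^114 ≡ 68 (mod 361)
118^171 ≡ 1 (mod 361) ✓
Therefore the multiplicative order of 118 modulo 361 is 171.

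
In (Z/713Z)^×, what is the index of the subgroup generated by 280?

ord(280) | φ(713) = φ(23·31) = (23−1)·(31−1) = 22·30 = 660 = 2^2 · 3 · 5 · 11.
Divisors of 660: 1, 2, 3, 4, 5, 6, 10, 11, 12, 15, 20, 22, 30, 33, 44, 55, 60, 66, 110, 132, 165, 220, 330, 660.
Evaluate successive powers at the divisors of 660:
280^1 ≡ 280 (mod 713)
280^2 ≡ 683 (mod 713)
280^3 ≡ 156 (mod 713)
280^4 ≡ 187 (mod 713)
280^5 ≡ 311 (mod 713)
280^6 ≡ 94 (mod 713)
280^10 ≡ 466 (mod 713)
280^11 ≡ 1 (mod 713) ✓
So ord_713(280) = 11, hence |⟨280⟩| = 11.
The index is φ(713) / ord(280) = 660 / 11 = 60.

60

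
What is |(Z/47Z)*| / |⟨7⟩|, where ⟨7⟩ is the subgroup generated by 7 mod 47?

By Lagrange's theorem, ord_47(7) divides φ(47) = 47 − 1 = 46 = 2 · 23.
Divisors of 46: 1, 2, 23, 46.
Evaluate successive powers at the divisors of 46:
7^1 ≡ 7 (mod 47)
7^2 ≡ 2 (mod 47)
7^23 ≡ 1 (mod 47) ✓
Thus |⟨7⟩| = ord(7) = 23.
Index = |(Z/47Z)^×| / |⟨7⟩| = 46 / 23 = 2.

2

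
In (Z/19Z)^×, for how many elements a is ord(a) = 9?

φ(19) = 19 − 1 = 18 = 2 · 3^2.
(Z/19Z)^× is cyclic (|G| = 18); a cyclic group of order m has exactly φ(d) elements of each order d | m, and none otherwise.
9 = 3^2 divides 18, and φ(9) = 6.

6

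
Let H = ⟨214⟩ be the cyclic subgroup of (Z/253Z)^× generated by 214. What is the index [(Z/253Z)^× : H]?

2

The order of 214 must divide φ(253) = φ(11·23) = (11−1)·(23−1) = 10·22 = 220 = 2^2 · 5 · 11.
Divisors of 220: 1, 2, 4, 5, 10, 11, 20, 22, 44, 55, 110, 220.
Compute 214^d (mod 253) for the divisors d until we hit 1:
214^1 ≡ 214
214^2 ≡ 3
214^4 ≡ 9
214^5 ≡ 155
214^10 ≡ 243
214^11 ≡ 137
214^20 ≡ 100
214^22 ≡ 47
214^44 ≡ 185
214^55 ≡ 45
214^110 ≡ 1
Thus |⟨214⟩| = ord(214) = 110.
[(Z/253Z)^× : ⟨214⟩] = 220/110 = 2.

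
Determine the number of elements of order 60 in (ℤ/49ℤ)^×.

φ(49) = φ(7^2) = 7·(7−1) = 42 = 2 · 3 · 7.
Since (Z/49Z)^× is cyclic of order 42, the number of elements of order d is φ(d) when d | 42 and 0 otherwise.
60 does not divide 42, so no element of (Z/49Z)^× has order 60.

0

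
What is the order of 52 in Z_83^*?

82

By Lagrange's theorem, ord_83(52) divides φ(83) = 83 − 1 = 82 = 2 · 41.
Divisors of 82: 1, 2, 41, 82.
Test each divisor d:
52^1 ≡ 52 (mod 83)
52^2 ≡ 48 (mod 83)
52^41 ≡ 82 (mod 83)
52^82 ≡ 1 (mod 83) ✓
Hence ord(52) = 82.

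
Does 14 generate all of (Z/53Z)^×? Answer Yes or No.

Yes

φ(53) = 53 − 1 = 52 = 2^2 · 13.
14 is a primitive root mod 53 iff 14^(φ(53)/q) ≢ 1 for every prime q | φ(53), i.e. q ∈ {2, 13}.
14^26 ≡ 52 (mod 53)  [q = 2: ≢ 1 ✓]
14^4 ≡ 44 (mod 53)  [q = 13: ≢ 1 ✓]
None equal 1, so ord_53(14) = 52: 14 is a primitive root.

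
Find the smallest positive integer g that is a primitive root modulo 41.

φ(41) = 41 − 1 = 40 = 2^3 · 5.
g is a primitive root iff g^(40/q) ≢ 1 (mod 41) for each prime q ∈ {2, 5}.
g = 2: 2^20 ≡ 1 — hits 1, so not a primitive root.
g = 3: 3^20 ≡ 40; 3^8 ≡ 1 — hits 1, so not a primitive root.
g = 4: 4^20 ≡ 1 — hits 1, so not a primitive root.
g = 5: 5^20 ≡ 1 — hits 1, so not a primitive root.
g = 6: 6^20 ≡ 40; 6^8 ≡ 10 — none is 1, so 6 is a primitive root.
The smallest primitive root modulo 41 is 6.

6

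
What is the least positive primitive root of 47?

φ(47) = 47 − 1 = 46 = 2 · 23.
g is a primitive root iff g^(46/q) ≢ 1 (mod 47) for each prime q ∈ {2, 23}.
g = 2: 2^23 ≡ 1 — hits 1, so not a primitive root.
g = 3: 3^23 ≡ 1 — hits 1, so not a primitive root.
g = 4: 4^23 ≡ 1 — hits 1, so not a primitive root.
g = 5: 5^23 ≡ 46; 5^2 ≡ 25 — none is 1, so 5 is a primitive root.
So 5 is the smallest generator of (Z/47Z)^×.

5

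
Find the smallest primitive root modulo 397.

5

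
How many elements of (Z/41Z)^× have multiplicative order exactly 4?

2

φ(41) = 41 − 1 = 40 = 2^3 · 5.
In a cyclic group of order 40, there are φ(d) elements of order d for each divisor d of 40, and zero for non-divisors.
4 = 2^2 divides 40, and φ(4) = 2.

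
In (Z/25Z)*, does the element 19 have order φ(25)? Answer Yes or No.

No

φ(25) = φ(5^2) = 5·(5−1) = 20 = 2^2 · 5.
An element g generates (Z/25Z)^× iff g^(20/q) ≢ 1 (mod 25) for each prime q ∈ {2, 5}.
19^10 ≡ 1 (mod 25)  [q = 2: ≡ 1 ✗]
19^4 ≡ 21 (mod 25)  [q = 5: ≢ 1 ✓]
The check at q = 2 fails, so 19 generates a proper subgroup.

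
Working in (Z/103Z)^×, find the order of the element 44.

102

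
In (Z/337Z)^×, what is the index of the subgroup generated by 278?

By Lagrange's theorem, ord_337(278) divides φ(337) = 337 − 1 = 336 = 2^4 · 3 · 7.
Divisors of 336: 1, 2, 3, 4, 6, 7, 8, 12, 14, 16, 21, 24, 28, 42, 48, 56, 84, 112, 168, 336.
Evaluate successive powers at the divisors of 336:
278^1 ≡ 278
278^2 ≡ 111
278^3 ≡ 191
278^4 ≡ 189
278^6 ≡ 85
278^7 ≡ 40
278^8 ≡ 336
278^12 ≡ 148
278^14 ≡ 252
278^16 ≡ 1
The order of 278 is 16, so the subgroup it generates has 16 elements.
[(Z/337Z)^× : ⟨278⟩] = 336/16 = 21.

21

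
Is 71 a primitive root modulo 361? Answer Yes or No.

Yes

φ(361) = φ(19^2) = 19·(19−1) = 342 = 2 · 3^2 · 19.
It suffices to check that the order of 71 is not a proper divisor of 342: compute 71^(342/q) for q ∈ {2, 3, 19}.
71^171 ≡ 360 (mod 361)  [q = 2: ≢ 1 ✓]
71^114 ≡ 292 (mod 361)  [q = 3: ≢ 1 ✓]
71^18 ≡ 172 (mod 361)  [q = 19: ≢ 1 ✓]
All checks pass, so 71 has order 342 and is a primitive root modulo 361.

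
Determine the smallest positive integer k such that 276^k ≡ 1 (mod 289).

68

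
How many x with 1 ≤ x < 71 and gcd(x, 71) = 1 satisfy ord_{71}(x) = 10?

4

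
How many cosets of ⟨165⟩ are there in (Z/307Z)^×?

2

By Lagrange's theorem, ord_307(165) divides φ(307) = 307 − 1 = 306 = 2 · 3^2 · 17.
Divisors of 306: 1, 2, 3, 6, 9, 17, 18, 34, 51, 102, 153, 306.
Evaluate successive powers at the divisors of 306:
165^1 ≡ 165 (mod 307)
165^2 ≡ 209 (mod 307)
165^3 ≡ 101 (mod 307)
165^6 ≡ 70 (mod 307)
165^9 ≡ 9 (mod 307)
165^17 ≡ 274 (mod 307)
165^18 ≡ 81 (mod 307)
165^34 ≡ 168 (mod 307)
165^51 ≡ 289 (mod 307)
165^102 ≡ 17 (mod 307)
165^153 ≡ 1 (mod 307) ✓
The order of 165 is 153, so the subgroup it generates has 153 elements.
[(Z/307Z)^× : ⟨165⟩] = 306/153 = 2.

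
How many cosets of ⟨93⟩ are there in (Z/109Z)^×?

The order of 93 must divide φ(109) = 109 − 1 = 108 = 2^2 · 3^3.
Divisors of 108: 1, 2, 3, 4, 6, 9, 12, 18, 27, 36, 54, 108.
Test each divisor d:
93^1 ≡ 93 (mod 109)
93^2 ≡ 38 (mod 109)
93^3 ≡ 46 (mod 109)
93^4 ≡ 27 (mod 109)
93^6 ≡ 45 (mod 109)
93^9 ≡ 108 (mod 109)
93^12 ≡ 63 (mod 109)
93^18 ≡ 1 (mod 109) ✓
Thus |⟨93⟩| = ord(93) = 18.
The index is φ(109) / ord(93) = 108 / 18 = 6.

6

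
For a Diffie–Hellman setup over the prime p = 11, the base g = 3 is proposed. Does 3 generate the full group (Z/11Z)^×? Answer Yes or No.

No

φ(11) = 11 − 1 = 10 = 2 · 5.
It suffices to check that the order of 3 is not a proper divisor of 10: compute 3^(10/q) for q ∈ {2, 5}.
3^5 ≡ 1 (mod 11)  [q = 2: ≡ 1 ✗]
3^2 ≡ 9 (mod 11)  [q = 5: ≢ 1 ✓]
The check at q = 2 fails, so 3 generates a proper subgroup.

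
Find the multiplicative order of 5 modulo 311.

155

ord(5) | φ(311) = 311 − 1 = 310 = 2 · 5 · 31.
Divisors of 310: 1, 2, 5, 10, 31, 62, 155, 310.
Compute 5^d (mod 311) for the divisors d until we hit 1:
5^1 ≡ 5 (mod 311)
5^2 ≡ 25 (mod 311)
5^5 ≡ 15 (mod 311)
5^10 ≡ 225 (mod 311)
5^31 ≡ 6 (mod 311)
5^62 ≡ 36 (mod 311)
5^155 ≡ 1 (mod 311) ✓
The smallest such exponent is 155, so the order of 5 is 155.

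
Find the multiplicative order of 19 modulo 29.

28

By Lagrange's theorem, ord_29(19) divides φ(29) = 29 − 1 = 28 = 2^2 · 7.
Divisors of 28: 1, 2, 4, 7, 14, 28.
Test each divisor d:
19^1 ≡ 19
19^2 ≡ 13
19^4 ≡ 24
19^7 ≡ 12
19^14 ≡ 28
19^28 ≡ 1
The smallest such exponent is 28, so the order of 19 is 28.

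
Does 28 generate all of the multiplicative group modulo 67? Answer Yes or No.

φ(67) = 67 − 1 = 66 = 2 · 3 · 11.
Test 28^(66/q) mod 67 for each prime factor q of 66:
28^33 ≡ 66 (mod 67)  [q = 2: ≢ 1 ✓]
28^22 ≡ 37 (mod 67)  [q = 3: ≢ 1 ✓]
28^6 ≡ 40 (mod 67)  [q = 11: ≢ 1 ✓]
All checks pass, so 28 has order 66 and is a primitive root modulo 67.

Yes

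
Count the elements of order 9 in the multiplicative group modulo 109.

6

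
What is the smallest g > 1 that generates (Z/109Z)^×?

φ(109) = 109 − 1 = 108 = 2^2 · 3^3.
g is a primitive root iff g^(108/q) ≢ 1 (mod 109) for each prime q ∈ {2, 3}.
g = 2: 2^54 ≡ 108; 2^36 ≡ 1 — hits 1, so not a primitive root.
g = 3: 3^54 ≡ 1 — hits 1, so not a primitive root.
g = 4: 4^54 ≡ 1 — hits 1, so not a primitive root.
g = 5: 5^54 ≡ 1 — hits 1, so not a primitive root.
g = 6: 6^54 ≡ 108; 6^36 ≡ 63 — none is 1, so 6 is a primitive root.
Hence the least primitive root of 109 is 6.

6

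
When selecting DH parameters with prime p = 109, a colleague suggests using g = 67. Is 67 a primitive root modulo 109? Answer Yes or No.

φ(109) = 109 − 1 = 108 = 2^2 · 3^3.
Test 67^(108/q) mod 109 for each prime factor q of 108:
67^54 ≡ 108 (mod 109)  [q = 2: ≢ 1 ✓]
67^36 ≡ 45 (mod 109)  [q = 3: ≢ 1 ✓]
Every test exponent gives a nontrivial residue, hence 67 generates the full group.

Yes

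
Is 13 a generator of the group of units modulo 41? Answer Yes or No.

φ(41) = 41 − 1 = 40 = 2^3 · 5.
13 is a primitive root mod 41 iff 13^(φ(41)/q) ≢ 1 for every prime q | φ(41), i.e. q ∈ {2, 5}.
13^20 ≡ 40 (mod 41)  [q = 2: ≢ 1 ✓]
13^8 ≡ 10 (mod 41)  [q = 5: ≢ 1 ✓]
None equal 1, so ord_41(13) = 40: 13 is a primitive root.

Yes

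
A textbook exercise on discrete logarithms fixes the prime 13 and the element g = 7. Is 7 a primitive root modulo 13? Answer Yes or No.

Yes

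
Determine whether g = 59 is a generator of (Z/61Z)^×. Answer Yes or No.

φ(61) = 61 − 1 = 60 = 2^2 · 3 · 5.
It suffices to check that the order of 59 is not a proper divisor of 60: compute 59^(60/q) for q ∈ {2, 3, 5}.
59^30 ≡ 60 (mod 61)  [q = 2: ≢ 1 ✓]
59^20 ≡ 47 (mod 61)  [q = 3: ≢ 1 ✓]
59^12 ≡ 9 (mod 61)  [q = 5: ≢ 1 ✓]
None equal 1, so ord_61(59) = 60: 59 is a primitive root.

Yes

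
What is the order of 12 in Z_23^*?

11

ord(12) | φ(23) = 23 − 1 = 22 = 2 · 11.
Divisors of 22: 1, 2, 11, 22.
Check 12^d mod 23 for each divisor in increasing order:
12^1 ≡ 12
12^2 ≡ 6
12^11 ≡ 1
The smallest such exponent is 11, so the order of 12 is 11.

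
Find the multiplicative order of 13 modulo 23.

By Lagrange's theorem, ord_23(13) divides φ(23) = 23 − 1 = 22 = 2 · 11.
Divisors of 22: 1, 2, 11, 22.
Check 13^d mod 23 for each divisor in increasing order:
13^1 ≡ 13
13^2 ≡ 8
13^11 ≡ 1
So ord_23(13) = 11.

11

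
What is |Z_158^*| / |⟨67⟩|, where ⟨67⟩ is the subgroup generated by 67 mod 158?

Since 67 ∈ (Z/158Z)^×, its order divides φ(158) = φ(2)·φ(79) = 1·78 = 78 = 2 · 3 · 13.
Divisors of 78: 1, 2, 3, 6, 13, 26, 39, 78.
Evaluate successive powers at the divisors of 78:
67^1 ≡ 67 (mod 158)
67^2 ≡ 65 (mod 158)
67^3 ≡ 89 (mod 158)
67^6 ≡ 21 (mod 158)
67^13 ≡ 1 (mod 158) ✓
The order of 67 is 13, so the subgroup it generates has 13 elements.
The index is φ(158) / ord(67) = 78 / 13 = 6.

6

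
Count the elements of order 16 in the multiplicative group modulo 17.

8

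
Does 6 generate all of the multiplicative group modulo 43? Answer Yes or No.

No

φ(43) = 43 − 1 = 42 = 2 · 3 · 7.
It suffices to check that the order of 6 is not a proper divisor of 42: compute 6^(42/q) for q ∈ {2, 3, 7}.
6^21 ≡ 1 (mod 43)  [q = 2: ≡ 1 ✗]
6^14 ≡ 36 (mod 43)  [q = 3: ≢ 1 ✓]
6^6 ≡ 1 (mod 43)  [q = 7: ≡ 1 ✗]
6^21 ≡ 1 shows ord(6) | 21, strictly less than φ(43); not a primitive root.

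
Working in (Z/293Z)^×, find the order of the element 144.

Since 144 ∈ (Z/293Z)^×, its order divides φ(293) = 293 − 1 = 292 = 2^2 · 73.
Divisors of 292: 1, 2, 4, 73, 146, 292.
Check 144^d mod 293 for each divisor in increasing order:
144^1 ≡ 144 (mod 293)
144^2 ≡ 226 (mod 293)
144^4 ≡ 94 (mod 293)
144^73 ≡ 292 (mod 293)
144^146 ≡ 1 (mod 293) ✓
The smallest such exponent is 146, so the order of 144 is 146.

146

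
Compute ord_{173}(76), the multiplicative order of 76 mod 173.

ord(76) | φ(173) = 173 − 1 = 172 = 2^2 · 43.
Divisors of 172: 1, 2, 4, 43, 86, 172.
Test each divisor d:
76^1 ≡ 76 (mod 173)
76^2 ≡ 67 (mod 173)
76^4 ≡ 164 (mod 173)
76^43 ≡ 93 (mod 173)
76^86 ≡ 172 (mod 173)
76^172 ≡ 1 (mod 173) ✓
Hence ord(76) = 172.

172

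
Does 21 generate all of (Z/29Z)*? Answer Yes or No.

φ(29) = 29 − 1 = 28 = 2^2 · 7.
It suffices to check that the order of 21 is not a proper divisor of 28: compute 21^(28/q) for q ∈ {2, 7}.
21^14 ≡ 28 (mod 29)  [q = 2: ≢ 1 ✓]
21^4 ≡ 7 (mod 29)  [q = 7: ≢ 1 ✓]
None equal 1, so ord_29(21) = 28: 21 is a primitive root.

Yes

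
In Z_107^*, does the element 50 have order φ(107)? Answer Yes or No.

φ(107) = 107 − 1 = 106 = 2 · 53.
Test 50^(106/q) mod 107 for each prime factor q of 106:
50^53 ≡ 106 (mod 107)  [q = 2: ≢ 1 ✓]
50^2 ≡ 39 (mod 107)  [q = 53: ≢ 1 ✓]
Every test exponent gives a nontrivial residue, hence 50 generates the full group.

Yes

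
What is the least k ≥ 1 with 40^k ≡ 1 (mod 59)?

By Lagrange's theorem, ord_59(40) divides φ(59) = 59 − 1 = 58 = 2 · 29.
Divisors of 58: 1, 2, 29, 58.
Compute 40^d (mod 59) for the divisors d until we hit 1:
40^1 ≡ 40
40^2 ≡ 7
40^29 ≡ 58
40^58 ≡ 1
Therefore the multiplicative order of 40 modulo 59 is 58.

58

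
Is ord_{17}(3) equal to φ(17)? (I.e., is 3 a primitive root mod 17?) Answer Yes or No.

φ(17) = 17 − 1 = 16 = 2^4.
3 is a primitive root mod 17 iff 3^(φ(17)/q) ≢ 1 for every prime q | φ(17), i.e. q ∈ {2}.
3^8 ≡ 16 (mod 17)  [q = 2: ≢ 1 ✓]
All checks pass, so 3 has order 16 and is a primitive root modulo 17.

Yes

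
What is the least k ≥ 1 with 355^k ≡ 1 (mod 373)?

By Lagrange's theorem, ord_373(355) divides φ(373) = 373 − 1 = 372 = 2^2 · 3 · 31.
Divisors of 372: 1, 2, 3, 4, 6, 12, 31, 62, 93, 124, 186, 372.
Test each divisor d:
355^1 ≡ 355
355^2 ≡ 324
355^3 ≡ 136
355^4 ≡ 163
355^6 ≡ 219
355^12 ≡ 217
355^31 ≡ 104
355^62 ≡ 372
355^93 ≡ 269
355^124 ≡ 1
The smallest such exponent is 124, so the order of 355 is 124.

124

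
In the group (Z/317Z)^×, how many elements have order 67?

φ(317) = 317 − 1 = 316 = 2^2 · 79.
In a cyclic group of order 316, there are φ(d) elements of order d for each divisor d of 316, and zero for non-divisors.
67 does not divide 316, so no element of (Z/317Z)^× has order 67.

0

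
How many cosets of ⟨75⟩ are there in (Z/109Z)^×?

The order of 75 must divide φ(109) = 109 − 1 = 108 = 2^2 · 3^3.
Divisors of 108: 1, 2, 3, 4, 6, 9, 12, 18, 27, 36, 54, 108.
Check 75^d mod 109 for each divisor in increasing order:
75^1 ≡ 75 (mod 109)
75^2 ≡ 66 (mod 109)
75^3 ≡ 45 (mod 109)
75^4 ≡ 105 (mod 109)
75^6 ≡ 63 (mod 109)
75^9 ≡ 1 (mod 109) ✓
So ord_109(75) = 9, hence |⟨75⟩| = 9.
[(Z/109Z)^× : ⟨75⟩] = 108/9 = 12.

12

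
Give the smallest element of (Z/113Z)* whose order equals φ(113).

3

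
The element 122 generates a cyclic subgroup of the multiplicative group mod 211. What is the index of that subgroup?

6

ord(122) | φ(211) = 211 − 1 = 210 = 2 · 3 · 5 · 7.
Divisors of 210: 1, 2, 3, 5, 6, 7, 10, 14, 15, 21, 30, 35, 42, 70, 105, 210.
Test each divisor d:
122^1 ≡ 122 (mod 211)
122^2 ≡ 114 (mod 211)
122^3 ≡ 193 (mod 211)
122^5 ≡ 58 (mod 211)
122^6 ≡ 113 (mod 211)
122^7 ≡ 71 (mod 211)
122^10 ≡ 199 (mod 211)
122^14 ≡ 188 (mod 211)
122^15 ≡ 148 (mod 211)
122^21 ≡ 55 (mod 211)
122^30 ≡ 171 (mod 211)
122^35 ≡ 1 (mod 211) ✓
So ord_211(122) = 35, hence |⟨122⟩| = 35.
The index is φ(211) / ord(122) = 210 / 35 = 6.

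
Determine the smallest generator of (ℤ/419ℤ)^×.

φ(419) = 419 − 1 = 418 = 2 · 11 · 19.
Test candidates g = 2, 3, … against the prime factors q ∈ {2, 11, 19} of φ(419): g is a generator iff g^(418/q) ≢ 1 for every such q.
g = 2: 2^209 ≡ 418; 2^38 ≡ 334; 2^22 ≡ 114 — none is 1, so 2 is a primitive root.
The smallest primitive root modulo 419 is 2.

2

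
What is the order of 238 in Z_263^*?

262

ord(238) | φ(263) = 263 − 1 = 262 = 2 · 131.
Divisors of 262: 1, 2, 131, 262.
Test each divisor d:
238^1 ≡ 238
238^2 ≡ 99
238^131 ≡ 262
238^262 ≡ 1
So ord_263(238) = 262.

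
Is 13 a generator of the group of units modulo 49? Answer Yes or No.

No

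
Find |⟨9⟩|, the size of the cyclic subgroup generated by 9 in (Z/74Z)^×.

By Lagrange's theorem, ord_74(9) divides φ(74) = φ(2)·φ(37) = 1·36 = 36 = 2^2 · 3^2.
Divisors of 36: 1, 2, 3, 4, 6, 9, 12, 18, 36.
Check 9^d mod 74 for each divisor in increasing order:
9^1 ≡ 9 (mod 74)
9^2 ≡ 7 (mod 74)
9^3 ≡ 63 (mod 74)
9^4 ≡ 49 (mod 74)
9^6 ≡ 47 (mod 74)
9^9 ≡ 1 (mod 74) ✓
Therefore the multiplicative order of 9 modulo 74 is 9.

9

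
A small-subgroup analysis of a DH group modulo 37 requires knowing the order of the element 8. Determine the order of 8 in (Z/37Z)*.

12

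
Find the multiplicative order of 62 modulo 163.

ord(62) | φ(163) = 163 − 1 = 162 = 2 · 3^4.
Divisors of 162: 1, 2, 3, 6, 9, 18, 27, 54, 81, 162.
Compute 62^d (mod 163) for the divisors d until we hit 1:
62^1 ≡ 62
62^2 ≡ 95
62^3 ≡ 22
62^6 ≡ 158
62^9 ≡ 53
62^18 ≡ 38
62^27 ≡ 58
62^54 ≡ 104
62^81 ≡ 1
The smallest such exponent is 81, so the order of 62 is 81.

81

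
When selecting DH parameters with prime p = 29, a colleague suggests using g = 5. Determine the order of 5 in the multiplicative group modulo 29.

14

By Lagrange's theorem, ord_29(5) divides φ(29) = 29 − 1 = 28 = 2^2 · 7.
Divisors of 28: 1, 2, 4, 7, 14, 28.
Evaluate successive powers at the divisors of 28:
5^1 ≡ 5
5^2 ≡ 25
5^4 ≡ 16
5^7 ≡ 28
5^14 ≡ 1
The smallest such exponent is 14, so the order of 5 is 14.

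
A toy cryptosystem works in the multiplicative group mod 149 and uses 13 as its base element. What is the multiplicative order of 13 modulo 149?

148

The order of 13 must divide φ(149) = 149 − 1 = 148 = 2^2 · 37.
Divisors of 148: 1, 2, 4, 37, 74, 148.
Compute 13^d (mod 149) for the divisors d until we hit 1:
13^1 ≡ 13 (mod 149)
13^2 ≡ 20 (mod 149)
13^4 ≡ 102 (mod 149)
13^37 ≡ 105 (mod 149)
13^74 ≡ 148 (mod 149)
13^148 ≡ 1 (mod 149) ✓
The smallest such exponent is 148, so the order of 13 is 148.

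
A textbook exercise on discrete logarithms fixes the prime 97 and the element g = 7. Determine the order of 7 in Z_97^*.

96

Since 7 ∈ (Z/97Z)^×, its order divides φ(97) = 97 − 1 = 96 = 2^5 · 3.
Divisors of 96: 1, 2, 3, 4, 6, 8, 12, 16, 24, 32, 48, 96.
Evaluate successive powers at the divisors of 96:
7^1 ≡ 7
7^2 ≡ 49
7^3 ≡ 52
7^4 ≡ 73
7^6 ≡ 85
7^8 ≡ 91
7^12 ≡ 47
7^16 ≡ 36
7^24 ≡ 75
7^32 ≡ 35
7^48 ≡ 96
7^96 ≡ 1
Hence ord(7) = 96.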